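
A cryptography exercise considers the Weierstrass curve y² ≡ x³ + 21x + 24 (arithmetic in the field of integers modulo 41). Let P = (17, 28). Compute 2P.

tangent at (17, 28): λ = (3·17² + 21)/(2·28) ≡ 27/15. 15⁻¹ ≡ 11 (mod 41), so λ ≡ 27·11 ≡ 10.
  x = λ² - 17 - 17 = 100 - 34 ≡ 25; y = λ·(17 - 25) - 28 ≡ 15. → (25, 15)

(25, 15)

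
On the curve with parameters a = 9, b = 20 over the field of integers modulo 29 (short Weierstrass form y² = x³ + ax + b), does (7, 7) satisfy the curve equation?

y² = 7² ≡ 20; x³ + 9x + 20 = 426 ≡ 20 (mod 29). 20 = 20.

yes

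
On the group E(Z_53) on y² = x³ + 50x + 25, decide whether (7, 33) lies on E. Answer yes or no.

yes

y² = 33² ≡ 29; x³ + 50x + 25 = 718 ≡ 29 (mod 53). 29 = 29.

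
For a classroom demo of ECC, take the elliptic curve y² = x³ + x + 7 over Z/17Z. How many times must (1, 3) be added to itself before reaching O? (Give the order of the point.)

6

2P: tangent at (1, 3): λ = (3·1² + 1)/(2·3) ≡ 4/6. 6⁻¹ ≡ 3 (mod 17), so λ ≡ 4·3 ≡ 12.
  x = λ² - 1 - 1 = 144 - 2 ≡ 6; y = λ·(1 - 6) - 3 ≡ 5. → (6, 5)
3P: (6, 5) + (1, 3). λ = (3 - 5)/(1 - 6) ≡ 15/12 mod 17. 12⁻¹ ≡ 10 (mod 17), so λ ≡ 14.
  x = λ² - 6 - 1 = 196 - 7 ≡ 2; y = λ·(6 - 2) - 5 ≡ 0. → (2, 0)
4P: (2, 0) + (1, 3). λ = (3 - 0)/(1 - 2) ≡ 3/16 mod 17. 16⁻¹ ≡ 16 (mod 17), so λ ≡ 14.
  x = λ² - 2 - 1 = 196 - 3 ≡ 6; y = λ·(2 - 6) - 0 ≡ 12. → (6, 12)
5P: (6, 12) + (1, 3). λ = (3 - 12)/(1 - 6) ≡ 8/12 mod 17. 12⁻¹ ≡ 10 (mod 17), so λ ≡ 12.
  x = λ² - 6 - 1 = 144 - 7 ≡ 1; y = λ·(6 - 1) - 12 ≡ 14. → (1, 14)
6P: (1, 14) + (1, 3): same x and y₁ ≡ -y₂, so the sum is O.
6P = O, so the order is 6.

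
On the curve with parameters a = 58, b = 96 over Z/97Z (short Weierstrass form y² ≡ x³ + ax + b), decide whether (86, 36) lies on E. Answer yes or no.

y² = 36² ≡ 35; x³ + 58x + 96 = 641140 ≡ 67 (mod 97). 35 ≠ 67.

no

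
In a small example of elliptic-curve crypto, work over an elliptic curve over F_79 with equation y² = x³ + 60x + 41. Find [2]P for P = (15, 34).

tangent at (15, 34): λ = (3·15² + 60)/(2·34) ≡ 24/68. 68⁻¹ ≡ 43 (mod 79), so λ ≡ 24·43 ≡ 5.
  x = λ² - 15 - 15 = 25 - 30 ≡ 74; y = λ·(15 - 74) - 34 ≡ 66. → (74, 66)

(74, 66)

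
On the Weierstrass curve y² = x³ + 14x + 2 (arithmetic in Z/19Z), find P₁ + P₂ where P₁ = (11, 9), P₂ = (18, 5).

(11, 9) + (18, 5). λ = (5 - 9)/(18 - 11) ≡ 15/7 mod 19. 7⁻¹ ≡ 11 (mod 19), so λ ≡ 13.
  x = λ² - 11 - 18 = 169 - 29 ≡ 7; y = λ·(11 - 7) - 9 ≡ 5. → (7, 5)

(7, 5)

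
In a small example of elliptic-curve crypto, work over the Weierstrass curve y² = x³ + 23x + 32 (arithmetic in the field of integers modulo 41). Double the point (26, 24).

(25, 23)

tangent at (26, 24): λ = (3·26² + 23)/(2·24) ≡ 1/7. 7⁻¹ ≡ 6 (mod 41), so λ ≡ 1·6 ≡ 6.
  x = λ² - 26 - 26 = 36 - 52 ≡ 25; y = λ·(26 - 25) - 24 ≡ 23. → (25, 23)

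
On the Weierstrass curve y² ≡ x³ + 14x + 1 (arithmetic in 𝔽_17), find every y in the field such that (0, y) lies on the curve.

x³ + 14x + 1 = 1 ≡ 1 (mod 17).
Square roots of 1 mod 17: 1 and 16 (since 1² = 1 ≡ 1).

1, 16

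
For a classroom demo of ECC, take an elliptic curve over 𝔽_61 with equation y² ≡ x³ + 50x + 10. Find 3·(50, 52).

(2, 39)

Write Q = (50, 52).
Repeated addition: build up to 3Q.
2Q: tangent at (50, 52): λ = (3·50² + 50)/(2·52) ≡ 47/43. 43⁻¹ ≡ 44 (mod 61), so λ ≡ 47·44 ≡ 55.
  x = λ² - 50 - 50 = 3025 - 100 ≡ 58; y = λ·(50 - 58) - 52 ≡ 57. → (58, 57)
3Q: (58, 57) + (50, 52). λ = (52 - 57)/(50 - 58) ≡ 56/53 mod 61. 53⁻¹ ≡ 38 (mod 61), so λ ≡ 54.
  x = λ² - 58 - 50 = 2916 - 108 ≡ 2; y = λ·(58 - 2) - 57 ≡ 39. → (2, 39)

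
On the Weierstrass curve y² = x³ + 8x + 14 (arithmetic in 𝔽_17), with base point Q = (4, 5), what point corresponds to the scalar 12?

(4, 5)

Double-and-add on 12 = (1100)₂. Start with Q = (4, 5) for the leading 1-bit.
double: tangent at (4, 5): λ = (3·4² + 8)/(2·5) ≡ 5/10. 10⁻¹ ≡ 12 (mod 17), so λ ≡ 5·12 ≡ 9.
  x = λ² - 4 - 4 = 81 - 8 ≡ 5; y = λ·(4 - 5) - 5 ≡ 3. → (5, 3)
add Q: (5, 3) + (4, 5). λ = (5 - 3)/(4 - 5) ≡ 2/16 mod 17. 16⁻¹ ≡ 16 (mod 17) since 16·16 = 256 ≡ 1, so λ ≡ 15.
  x = λ² - 5 - 4 = 225 - 9 ≡ 12; y = λ·(5 - 12) - 3 ≡ 11. → (12, 11)
double: tangent at (12, 11): λ = (3·12² + 8)/(2·11) ≡ 15/5. 5⁻¹ ≡ 7 (mod 17), so λ ≡ 15·7 ≡ 3.
  x = λ² - 12 - 12 = 9 - 24 ≡ 2; y = λ·(12 - 2) - 11 ≡ 2. → (2, 2)
double: tangent at (2, 2): λ = (3·2² + 8)/(2·2) ≡ 3/4. 4⁻¹ ≡ 13 (mod 17), so λ ≡ 3·13 ≡ 5.
  x = λ² - 2 - 2 = 25 - 4 ≡ 4; y = λ·(2 - 4) - 2 ≡ 5. → (4, 5)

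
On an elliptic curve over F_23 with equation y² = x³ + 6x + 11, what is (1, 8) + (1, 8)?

tangent at (1, 8): λ = (3·1² + 6)/(2·8) ≡ 9/16. 16⁻¹ ≡ 13 (mod 23) since 16·13 = 208 ≡ 1, so λ ≡ 9·13 ≡ 2.
  x = λ² - 1 - 1 = 4 - 2 ≡ 2; y = λ·(1 - 2) - 8 ≡ 13. → (2, 13)

(2, 13)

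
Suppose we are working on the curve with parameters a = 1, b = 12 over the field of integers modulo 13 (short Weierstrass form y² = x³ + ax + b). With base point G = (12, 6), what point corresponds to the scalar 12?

Repeated addition: build up to 12G.
2G: tangent at (12, 6): λ = (3·12² + 1)/(2·6) ≡ 4/12. 12⁻¹ ≡ 12 (mod 13), so λ ≡ 4·12 ≡ 9.
  x = λ² - 12 - 12 = 81 - 24 ≡ 5; y = λ·(12 - 5) - 6 ≡ 5. → (5, 5)
3G: (5, 5) + (12, 6). λ = (6 - 5)/(12 - 5) ≡ 1/7 mod 13. 7⁻¹ ≡ 2 (mod 13) since 7·2 = 14 ≡ 1, so λ ≡ 2.
  x = λ² - 5 - 12 = 4 - 17 ≡ 0; y = λ·(5 - 0) - 5 ≡ 5. → (0, 5)
4G: (0, 5) + (12, 6). λ = (6 - 5)/(12 - 0) ≡ 1/12 mod 13. 12⁻¹ ≡ 12 (mod 13), so λ ≡ 12.
  x = λ² - 0 - 12 = 144 - 12 ≡ 2; y = λ·(0 - 2) - 5 ≡ 10. → (2, 10)
5G: (2, 10) + (12, 6). λ = (6 - 10)/(12 - 2) ≡ 9/10 mod 13. 10⁻¹ ≡ 4 (mod 13) since 10·4 = 40 ≡ 1, so λ ≡ 10.
  x = λ² - 2 - 12 = 100 - 14 ≡ 8; y = λ·(2 - 8) - 10 ≡ 8. → (8, 8)
6G: (8, 8) + (12, 6). λ = (6 - 8)/(12 - 8) ≡ 11/4 mod 13. 4⁻¹ ≡ 10 (mod 13), so λ ≡ 6.
  x = λ² - 8 - 12 = 36 - 20 ≡ 3; y = λ·(8 - 3) - 8 ≡ 9. → (3, 9)
7G: (3, 9) + (12, 6). λ = (6 - 9)/(12 - 3) ≡ 10/9 mod 13. 9⁻¹ ≡ 3 (mod 13) since 9·3 = 27 ≡ 1, so λ ≡ 4.
  x = λ² - 3 - 12 = 16 - 15 ≡ 1; y = λ·(3 - 1) - 9 ≡ 12. → (1, 12)
8G: (1, 12) + (12, 6). λ = (6 - 12)/(12 - 1) ≡ 7/11 mod 13. 11⁻¹ ≡ 6 (mod 13), so λ ≡ 3.
  x = λ² - 1 - 12 = 9 - 13 ≡ 9; y = λ·(1 - 9) - 12 ≡ 3. → (9, 3)
9G: (9, 3) + (12, 6). λ = (6 - 3)/(12 - 9) ≡ 3/3 mod 13. 3⁻¹ ≡ 9 (mod 13), so λ ≡ 1.
  x = λ² - 9 - 12 = 1 - 21 ≡ 6; y = λ·(9 - 6) - 3 ≡ 0. → (6, 0)
10G: (6, 0) + (12, 6). λ = (6 - 0)/(12 - 6) ≡ 6/6 mod 13. 6⁻¹ ≡ 11 (mod 13), so λ ≡ 1.
  x = λ² - 6 - 12 = 1 - 18 ≡ 9; y = λ·(6 - 9) - 0 ≡ 10. → (9, 10)
11G: (9, 10) + (12, 6). λ = (6 - 10)/(12 - 9) ≡ 9/3 mod 13. 3⁻¹ ≡ 9 (mod 13) since 3·9 = 27 ≡ 1, so λ ≡ 3.
  x = λ² - 9 - 12 = 9 - 21 ≡ 1; y = λ·(9 - 1) - 10 ≡ 1. → (1, 1)
12G: (1, 1) + (12, 6). λ = (6 - 1)/(12 - 1) ≡ 5/11 mod 13. 11⁻¹ ≡ 6 (mod 13) since 11·6 = 66 ≡ 1, so λ ≡ 4.
  x = λ² - 1 - 12 = 16 - 13 ≡ 3; y = λ·(1 - 3) - 1 ≡ 4. → (3, 4)

(3, 4)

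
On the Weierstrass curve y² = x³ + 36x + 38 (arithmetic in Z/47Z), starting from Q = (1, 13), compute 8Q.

(30, 23)

Repeated addition: build up to 8Q.
2Q: tangent at (1, 13): λ = (3·1² + 36)/(2·13) ≡ 39/26. 26⁻¹ ≡ 38 (mod 47) since 26·38 = 988 ≡ 1, so λ ≡ 39·38 ≡ 25.
  x = λ² - 1 - 1 = 625 - 2 ≡ 12; y = λ·(1 - 12) - 13 ≡ 41. → (12, 41)
3Q: (12, 41) + (1, 13). λ = (13 - 41)/(1 - 12) ≡ 19/36 mod 47. 36⁻¹ ≡ 17 (mod 47), so λ ≡ 41.
  x = λ² - 12 - 1 = 1681 - 13 ≡ 23; y = λ·(12 - 23) - 41 ≡ 25. → (23, 25)
4Q: (23, 25) + (1, 13). λ = (13 - 25)/(1 - 23) ≡ 35/25 mod 47. 25⁻¹ ≡ 32 (mod 47) since 25·32 = 800 ≡ 1, so λ ≡ 39.
  x = λ² - 23 - 1 = 1521 - 24 ≡ 40; y = λ·(23 - 40) - 25 ≡ 17. → (40, 17)
5Q: (40, 17) + (1, 13). λ = (13 - 17)/(1 - 40) ≡ 43/8 mod 47. 8⁻¹ ≡ 6 (mod 47), so λ ≡ 23.
  x = λ² - 40 - 1 = 529 - 41 ≡ 18; y = λ·(40 - 18) - 17 ≡ 19. → (18, 19)
6Q: (18, 19) + (1, 13). λ = (13 - 19)/(1 - 18) ≡ 41/30 mod 47. 30⁻¹ ≡ 11 (mod 47), so λ ≡ 28.
  x = λ² - 18 - 1 = 784 - 19 ≡ 13; y = λ·(18 - 13) - 19 ≡ 27. → (13, 27)
7Q: (13, 27) + (1, 13). λ = (13 - 27)/(1 - 13) ≡ 33/35 mod 47. 35⁻¹ ≡ 43 (mod 47) since 35·43 = 1505 ≡ 1, so λ ≡ 9.
  x = λ² - 13 - 1 = 81 - 14 ≡ 20; y = λ·(13 - 20) - 27 ≡ 4. → (20, 4)
8Q: (20, 4) + (1, 13). λ = (13 - 4)/(1 - 20) ≡ 9/28 mod 47. 28⁻¹ ≡ 42 (mod 47) since 28·42 = 1176 ≡ 1, so λ ≡ 2.
  x = λ² - 20 - 1 = 4 - 21 ≡ 30; y = λ·(20 - 30) - 4 ≡ 23. → (30, 23)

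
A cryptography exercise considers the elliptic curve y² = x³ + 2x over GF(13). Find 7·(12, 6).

(1, 4)

Write Q = (12, 6).
Double-and-add on 7 = (111)₂. Start with Q = (12, 6) for the leading 1-bit.
double: tangent at (12, 6): λ = (3·12² + 2)/(2·6) ≡ 5/12. 12⁻¹ ≡ 12 (mod 13), so λ ≡ 5·12 ≡ 8.
  x = λ² - 12 - 12 = 64 - 24 ≡ 1; y = λ·(12 - 1) - 6 ≡ 4. → (1, 4)
add Q: (1, 4) + (12, 6). λ = (6 - 4)/(12 - 1) ≡ 2/11 mod 13. 11⁻¹ ≡ 6 (mod 13), so λ ≡ 12.
  x = λ² - 1 - 12 = 144 - 13 ≡ 1; y = λ·(1 - 1) - 4 ≡ 9. → (1, 9)
double: tangent at (1, 9): λ = (3·1² + 2)/(2·9) ≡ 5/5. 5⁻¹ ≡ 8 (mod 13) since 5·8 = 40 ≡ 1, so λ ≡ 5·8 ≡ 1.
  x = λ² - 1 - 1 = 1 - 2 ≡ 12; y = λ·(1 - 12) - 9 ≡ 6. → (12, 6)
add Q: tangent at (12, 6): λ = (3·12² + 2)/(2·6) ≡ 5/12. 12⁻¹ ≡ 12 (mod 13), so λ ≡ 5·12 ≡ 8.
  x = λ² - 12 - 12 = 64 - 24 ≡ 1; y = λ·(12 - 1) - 6 ≡ 4. → (1, 4)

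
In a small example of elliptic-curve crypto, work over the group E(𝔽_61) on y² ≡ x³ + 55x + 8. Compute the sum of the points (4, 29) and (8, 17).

(4, 29) + (8, 17). λ = (17 - 29)/(8 - 4) ≡ 49/4 mod 61. 4⁻¹ ≡ 46 (mod 61) since 4·46 = 184 ≡ 1, so λ ≡ 58.
  x = λ² - 4 - 8 = 3364 - 12 ≡ 58; y = λ·(4 - 58) - 29 ≡ 11. → (58, 11)

(58, 11)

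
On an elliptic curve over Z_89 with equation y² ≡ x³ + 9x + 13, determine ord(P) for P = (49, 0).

2P: (49, 0) + (49, 0): same x and y₁ ≡ -y₂, so the sum is 𝒪.
2P = 𝒪, so the order is 2.

2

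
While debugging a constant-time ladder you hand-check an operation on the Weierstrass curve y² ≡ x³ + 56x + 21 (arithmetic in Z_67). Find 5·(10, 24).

(23, 3)

Write P = (10, 24).
Repeated addition: build up to 5P.
2P: tangent at (10, 24): λ = (3·10² + 56)/(2·24) ≡ 21/48. 48⁻¹ ≡ 7 (mod 67) since 48·7 = 336 ≡ 1, so λ ≡ 21·7 ≡ 13.
  x = λ² - 10 - 10 = 169 - 20 ≡ 15; y = λ·(10 - 15) - 24 ≡ 45. → (15, 45)
3P: (15, 45) + (10, 24). λ = (24 - 45)/(10 - 15) ≡ 46/62 mod 67. 62⁻¹ ≡ 40 (mod 67), so λ ≡ 31.
  x = λ² - 15 - 10 = 961 - 25 ≡ 65; y = λ·(15 - 65) - 45 ≡ 13. → (65, 13)
4P: (65, 13) + (10, 24). λ = (24 - 13)/(10 - 65) ≡ 11/12 mod 67. 12⁻¹ ≡ 28 (mod 67), so λ ≡ 40.
  x = λ² - 65 - 10 = 1600 - 75 ≡ 51; y = λ·(65 - 51) - 13 ≡ 11. → (51, 11)
5P: (51, 11) + (10, 24). λ = (24 - 11)/(10 - 51) ≡ 13/26 mod 67. 26⁻¹ ≡ 49 (mod 67) since 26·49 = 1274 ≡ 1, so λ ≡ 34.
  x = λ² - 51 - 10 = 1156 - 61 ≡ 23; y = λ·(51 - 23) - 11 ≡ 3. → (23, 3)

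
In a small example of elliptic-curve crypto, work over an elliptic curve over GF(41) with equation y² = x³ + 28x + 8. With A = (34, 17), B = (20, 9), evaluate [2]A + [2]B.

First 2A:
Repeated addition: build up to 2A.
2A: tangent at (34, 17): λ = (3·34² + 28)/(2·17) ≡ 11/34. 34⁻¹ ≡ 35 (mod 41) since 34·35 = 1190 ≡ 1, so λ ≡ 11·35 ≡ 16.
  x = λ² - 34 - 34 = 256 - 68 ≡ 24; y = λ·(34 - 24) - 17 ≡ 20. → (24, 20)
2A = (24, 20).
Next 2B:
Repeated addition: build up to 2B.
2B: tangent at (20, 9): λ = (3·20² + 28)/(2·9) ≡ 39/18. 18⁻¹ ≡ 16 (mod 41), so λ ≡ 39·16 ≡ 9.
  x = λ² - 20 - 20 = 81 - 40 ≡ 0; y = λ·(20 - 0) - 9 ≡ 7. → (0, 7)
2B = (0, 7).
Finally 2A + 2B:
(24, 20) + (0, 7). λ = (7 - 20)/(0 - 24) ≡ 28/17 mod 41. 17⁻¹ ≡ 29 (mod 41) since 17·29 = 493 ≡ 1, so λ ≡ 33.
  x = λ² - 24 - 0 = 1089 - 24 ≡ 40; y = λ·(24 - 40) - 20 ≡ 26. → (40, 26)

(40, 26)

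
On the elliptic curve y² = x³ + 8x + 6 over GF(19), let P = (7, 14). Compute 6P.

Repeated addition: build up to 6P.
2P: tangent at (7, 14): λ = (3·7² + 8)/(2·14) ≡ 3/9. 9⁻¹ ≡ 17 (mod 19), so λ ≡ 3·17 ≡ 13.
  x = λ² - 7 - 7 = 169 - 14 ≡ 3; y = λ·(7 - 3) - 14 ≡ 0. → (3, 0)
3P: (3, 0) + (7, 14). λ = (14 - 0)/(7 - 3) ≡ 14/4 mod 19. 4⁻¹ ≡ 5 (mod 19) since 4·5 = 20 ≡ 1, so λ ≡ 13.
  x = λ² - 3 - 7 = 169 - 10 ≡ 7; y = λ·(3 - 7) - 0 ≡ 5. → (7, 5)
4P: (7, 5) + (7, 14): same x and y₁ ≡ -y₂, so the sum is O.
5P: O + (7, 14) = (7, 14) (identity).
6P: tangent at (7, 14): λ = (3·7² + 8)/(2·14) ≡ 3/9. 9⁻¹ ≡ 17 (mod 19) since 9·17 = 153 ≡ 1, so λ ≡ 3·17 ≡ 13.
  x = λ² - 7 - 7 = 169 - 14 ≡ 3; y = λ·(7 - 3) - 14 ≡ 0. → (3, 0)

(3, 0)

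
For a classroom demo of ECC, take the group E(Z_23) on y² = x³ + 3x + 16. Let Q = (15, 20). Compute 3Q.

(19, 20)

Repeated addition: build up to 3Q.
2Q: tangent at (15, 20): λ = (3·15² + 3)/(2·20) ≡ 11/17. 17⁻¹ ≡ 19 (mod 23), so λ ≡ 11·19 ≡ 2.
  x = λ² - 15 - 15 = 4 - 30 ≡ 20; y = λ·(15 - 20) - 20 ≡ 16. → (20, 16)
3Q: (20, 16) + (15, 20). λ = (20 - 16)/(15 - 20) ≡ 4/18 mod 23. 18⁻¹ ≡ 9 (mod 23) since 18·9 = 162 ≡ 1, so λ ≡ 13.
  x = λ² - 20 - 15 = 169 - 35 ≡ 19; y = λ·(20 - 19) - 16 ≡ 20. → (19, 20)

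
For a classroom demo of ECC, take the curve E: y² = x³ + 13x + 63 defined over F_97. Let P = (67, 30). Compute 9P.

(50, 1)

Double-and-add on 9 = (1001)₂. Start with P = (67, 30) for the leading 1-bit.
double: tangent at (67, 30): λ = (3·67² + 13)/(2·30) ≡ 94/60. 60⁻¹ ≡ 76 (mod 97) since 60·76 = 4560 ≡ 1, so λ ≡ 94·76 ≡ 63.
  x = λ² - 67 - 67 = 3969 - 134 ≡ 52; y = λ·(67 - 52) - 30 ≡ 42. → (52, 42)
double: tangent at (52, 42): λ = (3·52² + 13)/(2·42) ≡ 74/84. 84⁻¹ ≡ 82 (mod 97), so λ ≡ 74·82 ≡ 54.
  x = λ² - 52 - 52 = 2916 - 104 ≡ 96; y = λ·(52 - 96) - 42 ≡ 7. → (96, 7)
double: tangent at (96, 7): λ = (3·96² + 13)/(2·7) ≡ 16/14. 14⁻¹ ≡ 7 (mod 97), so λ ≡ 16·7 ≡ 15.
  x = λ² - 96 - 96 = 225 - 192 ≡ 33; y = λ·(96 - 33) - 7 ≡ 65. → (33, 65)
add P: (33, 65) + (67, 30). λ = (30 - 65)/(67 - 33) ≡ 62/34 mod 97. 34⁻¹ ≡ 20 (mod 97), so λ ≡ 76.
  x = λ² - 33 - 67 = 5776 - 100 ≡ 50; y = λ·(33 - 50) - 65 ≡ 1. → (50, 1)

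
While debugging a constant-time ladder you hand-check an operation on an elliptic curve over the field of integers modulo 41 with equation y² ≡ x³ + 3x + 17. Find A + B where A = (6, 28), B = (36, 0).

(17, 26)

(6, 28) + (36, 0). λ = (0 - 28)/(36 - 6) ≡ 13/30 mod 41. 30⁻¹ ≡ 26 (mod 41), so λ ≡ 10.
  x = λ² - 6 - 36 = 100 - 42 ≡ 17; y = λ·(6 - 17) - 28 ≡ 26. → (17, 26)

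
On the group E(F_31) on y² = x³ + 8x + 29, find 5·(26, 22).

(26, 9)

Write Q = (26, 22).
Repeated addition: build up to 5Q.
2Q: tangent at (26, 22): λ = (3·26² + 8)/(2·22) ≡ 21/13. 13⁻¹ ≡ 12 (mod 31) since 13·12 = 156 ≡ 1, so λ ≡ 21·12 ≡ 4.
  x = λ² - 26 - 26 = 16 - 52 ≡ 26; y = λ·(26 - 26) - 22 ≡ 9. → (26, 9)
3Q: (26, 9) + (26, 22): same x and y₁ ≡ -y₂, so the sum is the point at infinity.
4Q: the point at infinity + (26, 22) = (26, 22) (identity).
5Q: tangent at (26, 22): λ = (3·26² + 8)/(2·22) ≡ 21/13. 13⁻¹ ≡ 12 (mod 31) since 13·12 = 156 ≡ 1, so λ ≡ 21·12 ≡ 4.
  x = λ² - 26 - 26 = 16 - 52 ≡ 26; y = λ·(26 - 26) - 22 ≡ 9. → (26, 9)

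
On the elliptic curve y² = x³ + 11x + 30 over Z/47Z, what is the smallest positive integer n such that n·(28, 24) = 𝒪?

10

2P: tangent at (28, 24): λ = (3·28² + 11)/(2·24) ≡ 13/1. 1⁻¹ ≡ 1 (mod 47) since 1·1 = 1 ≡ 1, so λ ≡ 13·1 ≡ 13.
  x = λ² - 28 - 28 = 169 - 56 ≡ 19; y = λ·(28 - 19) - 24 ≡ 46. → (19, 46)
3P: (19, 46) + (28, 24). λ = (24 - 46)/(28 - 19) ≡ 25/9 mod 47. 9⁻¹ ≡ 21 (mod 47), so λ ≡ 8.
  x = λ² - 19 - 28 = 64 - 47 ≡ 17; y = λ·(19 - 17) - 46 ≡ 17. → (17, 17)
4P: (17, 17) + (28, 24). λ = (24 - 17)/(28 - 17) ≡ 7/11 mod 47. 11⁻¹ ≡ 30 (mod 47) since 11·30 = 330 ≡ 1, so λ ≡ 22.
  x = λ² - 17 - 28 = 484 - 45 ≡ 16; y = λ·(17 - 16) - 17 ≡ 5. → (16, 5)
5P: (16, 5) + (28, 24). λ = (24 - 5)/(28 - 16) ≡ 19/12 mod 47. 12⁻¹ ≡ 4 (mod 47) since 12·4 = 48 ≡ 1, so λ ≡ 29.
  x = λ² - 16 - 28 = 841 - 44 ≡ 45; y = λ·(16 - 45) - 5 ≡ 0. → (45, 0)
6P: (45, 0) + (28, 24). λ = (24 - 0)/(28 - 45) ≡ 24/30 mod 47. 30⁻¹ ≡ 11 (mod 47), so λ ≡ 29.
  x = λ² - 45 - 28 = 841 - 73 ≡ 16; y = λ·(45 - 16) - 0 ≡ 42. → (16, 42)
7P: (16, 42) + (28, 24). λ = (24 - 42)/(28 - 16) ≡ 29/12 mod 47. 12⁻¹ ≡ 4 (mod 47), so λ ≡ 22.
  x = λ² - 16 - 28 = 484 - 44 ≡ 17; y = λ·(16 - 17) - 42 ≡ 30. → (17, 30)
8P: (17, 30) + (28, 24). λ = (24 - 30)/(28 - 17) ≡ 41/11 mod 47. 11⁻¹ ≡ 30 (mod 47), so λ ≡ 8.
  x = λ² - 17 - 28 = 64 - 45 ≡ 19; y = λ·(17 - 19) - 30 ≡ 1. → (19, 1)
9P: (19, 1) + (28, 24). λ = (24 - 1)/(28 - 19) ≡ 23/9 mod 47. 9⁻¹ ≡ 21 (mod 47) since 9·21 = 189 ≡ 1, so λ ≡ 13.
  x = λ² - 19 - 28 = 169 - 47 ≡ 28; y = λ·(19 - 28) - 1 ≡ 23. → (28, 23)
10P: (28, 23) + (28, 24): same x and y₁ ≡ -y₂, so the sum is 𝒪.
10P = 𝒪, so the order is 10.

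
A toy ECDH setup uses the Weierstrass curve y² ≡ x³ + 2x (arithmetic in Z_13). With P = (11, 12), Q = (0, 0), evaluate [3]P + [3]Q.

First 3P:
Repeated addition: build up to 3P.
2P: tangent at (11, 12): λ = (3·11² + 2)/(2·12) ≡ 1/11. 11⁻¹ ≡ 6 (mod 13), so λ ≡ 1·6 ≡ 6.
  x = λ² - 11 - 11 = 36 - 22 ≡ 1; y = λ·(11 - 1) - 12 ≡ 9. → (1, 9)
3P: (1, 9) + (11, 12). λ = (12 - 9)/(11 - 1) ≡ 3/10 mod 13. 10⁻¹ ≡ 4 (mod 13), so λ ≡ 12.
  x = λ² - 1 - 11 = 144 - 12 ≡ 2; y = λ·(1 - 2) - 9 ≡ 5. → (2, 5)
3P = (2, 5).
Next 3Q:
Repeated addition: build up to 3Q.
2Q: (0, 0) + (0, 0): same x and y₁ ≡ -y₂, so the sum is O.
3Q: O + (0, 0) = (0, 0) (identity).
3Q = (0, 0).
Finally 3P + 3Q:
(2, 5) + (0, 0). λ = (0 - 5)/(0 - 2) ≡ 8/11 mod 13. 11⁻¹ ≡ 6 (mod 13), so λ ≡ 9.
  x = λ² - 2 - 0 = 81 - 2 ≡ 1; y = λ·(2 - 1) - 5 ≡ 4. → (1, 4)

(1, 4)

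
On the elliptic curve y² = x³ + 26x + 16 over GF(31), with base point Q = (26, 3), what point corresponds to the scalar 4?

(12, 14)

Double-and-add on 4 = (100)₂. Start with Q = (26, 3) for the leading 1-bit.
double: tangent at (26, 3): λ = (3·26² + 26)/(2·3) ≡ 8/6. 6⁻¹ ≡ 26 (mod 31) since 6·26 = 156 ≡ 1, so λ ≡ 8·26 ≡ 22.
  x = λ² - 26 - 26 = 484 - 52 ≡ 29; y = λ·(26 - 29) - 3 ≡ 24. → (29, 24)
double: tangent at (29, 24): λ = (3·29² + 26)/(2·24) ≡ 7/17. 17⁻¹ ≡ 11 (mod 31), so λ ≡ 7·11 ≡ 15.
  x = λ² - 29 - 29 = 225 - 58 ≡ 12; y = λ·(29 - 12) - 24 ≡ 14. → (12, 14)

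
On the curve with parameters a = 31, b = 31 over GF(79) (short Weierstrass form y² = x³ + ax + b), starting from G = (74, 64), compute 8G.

Double-and-add on 8 = (1000)₂. Start with G = (74, 64) for the leading 1-bit.
double: tangent at (74, 64): λ = (3·74² + 31)/(2·64) ≡ 27/49. 49⁻¹ ≡ 50 (mod 79), so λ ≡ 27·50 ≡ 7.
  x = λ² - 74 - 74 = 49 - 148 ≡ 59; y = λ·(74 - 59) - 64 ≡ 41. → (59, 41)
double: tangent at (59, 41): λ = (3·59² + 31)/(2·41) ≡ 46/3. 3⁻¹ ≡ 53 (mod 79), so λ ≡ 46·53 ≡ 68.
  x = λ² - 59 - 59 = 4624 - 118 ≡ 3; y = λ·(59 - 3) - 41 ≡ 54. → (3, 54)
double: tangent at (3, 54): λ = (3·3² + 31)/(2·54) ≡ 58/29. 29⁻¹ ≡ 30 (mod 79) since 29·30 = 870 ≡ 1, so λ ≡ 58·30 ≡ 2.
  x = λ² - 3 - 3 = 4 - 6 ≡ 77; y = λ·(3 - 77) - 54 ≡ 35. → (77, 35)

(77, 35)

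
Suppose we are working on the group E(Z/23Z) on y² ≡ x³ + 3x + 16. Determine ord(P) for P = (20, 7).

2P: tangent at (20, 7): λ = (3·20² + 3)/(2·7) ≡ 7/14. 14⁻¹ ≡ 5 (mod 23) since 14·5 = 70 ≡ 1, so λ ≡ 7·5 ≡ 12.
  x = λ² - 20 - 20 = 144 - 40 ≡ 12; y = λ·(20 - 12) - 7 ≡ 20. → (12, 20)
3P: (12, 20) + (20, 7). λ = (7 - 20)/(20 - 12) ≡ 10/8 mod 23. 8⁻¹ ≡ 3 (mod 23), so λ ≡ 7.
  x = λ² - 12 - 20 = 49 - 32 ≡ 17; y = λ·(12 - 17) - 20 ≡ 14. → (17, 14)
4P: (17, 14) + (20, 7). λ = (7 - 14)/(20 - 17) ≡ 16/3 mod 23. 3⁻¹ ≡ 8 (mod 23) since 3·8 = 24 ≡ 1, so λ ≡ 13.
  x = λ² - 17 - 20 = 169 - 37 ≡ 17; y = λ·(17 - 17) - 14 ≡ 9. → (17, 9)
5P: (17, 9) + (20, 7). λ = (7 - 9)/(20 - 17) ≡ 21/3 mod 23. 3⁻¹ ≡ 8 (mod 23), so λ ≡ 7.
  x = λ² - 17 - 20 = 49 - 37 ≡ 12; y = λ·(17 - 12) - 9 ≡ 3. → (12, 3)
6P: (12, 3) + (20, 7). λ = (7 - 3)/(20 - 12) ≡ 4/8 mod 23. 8⁻¹ ≡ 3 (mod 23), so λ ≡ 12.
  x = λ² - 12 - 20 = 144 - 32 ≡ 20; y = λ·(12 - 20) - 3 ≡ 16. → (20, 16)
7P: (20, 16) + (20, 7): same x and y₁ ≡ -y₂, so the sum is 𝒪.
7P = 𝒪, so the order is 7.

7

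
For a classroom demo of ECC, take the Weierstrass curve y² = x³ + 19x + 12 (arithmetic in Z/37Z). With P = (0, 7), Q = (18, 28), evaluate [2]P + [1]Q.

First 2P:
Repeated addition: build up to 2P.
2P: tangent at (0, 7): λ = (3·0² + 19)/(2·7) ≡ 19/14. 14⁻¹ ≡ 8 (mod 37) since 14·8 = 112 ≡ 1, so λ ≡ 19·8 ≡ 4.
  x = λ² - 0 - 0 = 16 - 0 ≡ 16; y = λ·(0 - 16) - 7 ≡ 3. → (16, 3)
2P = (16, 3).
Finally 2P + Q:
(16, 3) + (18, 28). λ = (28 - 3)/(18 - 16) ≡ 25/2 mod 37. 2⁻¹ ≡ 19 (mod 37), so λ ≡ 31.
  x = λ² - 16 - 18 = 961 - 34 ≡ 2; y = λ·(16 - 2) - 3 ≡ 24. → (2, 24)

(2, 24)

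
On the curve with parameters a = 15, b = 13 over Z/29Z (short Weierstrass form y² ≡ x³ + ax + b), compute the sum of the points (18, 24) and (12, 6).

(8, 6)

(18, 24) + (12, 6). λ = (6 - 24)/(12 - 18) ≡ 11/23 mod 29. 23⁻¹ ≡ 24 (mod 29), so λ ≡ 3.
  x = λ² - 18 - 12 = 9 - 30 ≡ 8; y = λ·(18 - 8) - 24 ≡ 6. → (8, 6)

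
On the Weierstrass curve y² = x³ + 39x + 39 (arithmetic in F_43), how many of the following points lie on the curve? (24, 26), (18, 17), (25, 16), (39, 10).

(24, 26): 26² ≡ 31, rhs ≡ 7 → off.
(18, 17): 17² ≡ 31, rhs ≡ 37 → off.
(25, 16): 16² ≡ 41, rhs ≡ 41 → on.
(39, 10): 10² ≡ 14, rhs ≡ 34 → off.

1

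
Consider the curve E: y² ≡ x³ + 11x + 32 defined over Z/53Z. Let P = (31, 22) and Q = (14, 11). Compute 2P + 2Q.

First 2P:
Repeated addition: build up to 2P.
2P: tangent at (31, 22): λ = (3·31² + 11)/(2·22) ≡ 32/44. 44⁻¹ ≡ 47 (mod 53), so λ ≡ 32·47 ≡ 20.
  x = λ² - 31 - 31 = 400 - 62 ≡ 20; y = λ·(31 - 20) - 22 ≡ 39. → (20, 39)
2P = (20, 39).
Next 2Q:
Repeated addition: build up to 2Q.
2Q: tangent at (14, 11): λ = (3·14² + 11)/(2·11) ≡ 16/22. 22⁻¹ ≡ 41 (mod 53), so λ ≡ 16·41 ≡ 20.
  x = λ² - 14 - 14 = 400 - 28 ≡ 1; y = λ·(14 - 1) - 11 ≡ 37. → (1, 37)
2Q = (1, 37).
Finally 2P + 2Q:
(20, 39) + (1, 37). λ = (37 - 39)/(1 - 20) ≡ 51/34 mod 53. 34⁻¹ ≡ 39 (mod 53), so λ ≡ 28.
  x = λ² - 20 - 1 = 784 - 21 ≡ 21; y = λ·(20 - 21) - 39 ≡ 39. → (21, 39)

(21, 39)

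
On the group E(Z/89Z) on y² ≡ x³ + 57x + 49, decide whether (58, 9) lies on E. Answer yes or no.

y² = 9² ≡ 81; x³ + 57x + 49 = 198467 ≡ 86 (mod 89). 81 ≠ 86.

no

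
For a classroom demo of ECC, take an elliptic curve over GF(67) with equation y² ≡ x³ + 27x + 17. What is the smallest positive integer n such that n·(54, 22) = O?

2P: tangent at (54, 22): λ = (3·54² + 27)/(2·22) ≡ 65/44. 44⁻¹ ≡ 32 (mod 67) since 44·32 = 1408 ≡ 1, so λ ≡ 65·32 ≡ 3.
  x = λ² - 54 - 54 = 9 - 108 ≡ 35; y = λ·(54 - 35) - 22 ≡ 35. → (35, 35)
3P: (35, 35) + (54, 22). λ = (22 - 35)/(54 - 35) ≡ 54/19 mod 67. 19⁻¹ ≡ 60 (mod 67), so λ ≡ 24.
  x = λ² - 35 - 54 = 576 - 89 ≡ 18; y = λ·(35 - 18) - 35 ≡ 38. → (18, 38)
4P: (18, 38) + (54, 22). λ = (22 - 38)/(54 - 18) ≡ 51/36 mod 67. 36⁻¹ ≡ 54 (mod 67), so λ ≡ 7.
  x = λ² - 18 - 54 = 49 - 72 ≡ 44; y = λ·(18 - 44) - 38 ≡ 48. → (44, 48)
5P: (44, 48) + (54, 22). λ = (22 - 48)/(54 - 44) ≡ 41/10 mod 67. 10⁻¹ ≡ 47 (mod 67), so λ ≡ 51.
  x = λ² - 44 - 54 = 2601 - 98 ≡ 24; y = λ·(44 - 24) - 48 ≡ 34. → (24, 34)
6P: (24, 34) + (54, 22). λ = (22 - 34)/(54 - 24) ≡ 55/30 mod 67. 30⁻¹ ≡ 38 (mod 67) since 30·38 = 1140 ≡ 1, so λ ≡ 13.
  x = λ² - 24 - 54 = 169 - 78 ≡ 24; y = λ·(24 - 24) - 34 ≡ 33. → (24, 33)
7P: (24, 33) + (54, 22). λ = (22 - 33)/(54 - 24) ≡ 56/30 mod 67. 30⁻¹ ≡ 38 (mod 67), so λ ≡ 51.
  x = λ² - 24 - 54 = 2601 - 78 ≡ 44; y = λ·(24 - 44) - 33 ≡ 19. → (44, 19)
8P: (44, 19) + (54, 22). λ = (22 - 19)/(54 - 44) ≡ 3/10 mod 67. 10⁻¹ ≡ 47 (mod 67), so λ ≡ 7.
  x = λ² - 44 - 54 = 49 - 98 ≡ 18; y = λ·(44 - 18) - 19 ≡ 29. → (18, 29)
9P: (18, 29) + (54, 22). λ = (22 - 29)/(54 - 18) ≡ 60/36 mod 67. 36⁻¹ ≡ 54 (mod 67) since 36·54 = 1944 ≡ 1, so λ ≡ 24.
  x = λ² - 18 - 54 = 576 - 72 ≡ 35; y = λ·(18 - 35) - 29 ≡ 32. → (35, 32)
10P: (35, 32) + (54, 22). λ = (22 - 32)/(54 - 35) ≡ 57/19 mod 67. 19⁻¹ ≡ 60 (mod 67) since 19·60 = 1140 ≡ 1, so λ ≡ 3.
  x = λ² - 35 - 54 = 9 - 89 ≡ 54; y = λ·(35 - 54) - 32 ≡ 45. → (54, 45)
11P: (54, 45) + (54, 22): same x and y₁ ≡ -y₂, so the sum is O.
11P = O, so the order is 11.

11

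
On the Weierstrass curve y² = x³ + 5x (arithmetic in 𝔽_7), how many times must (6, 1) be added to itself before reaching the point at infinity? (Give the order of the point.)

2P: tangent at (6, 1): λ = (3·6² + 5)/(2·1) ≡ 1/2. 2⁻¹ ≡ 4 (mod 7), so λ ≡ 1·4 ≡ 4.
  x = λ² - 6 - 6 = 16 - 12 ≡ 4; y = λ·(6 - 4) - 1 ≡ 0. → (4, 0)
3P: (4, 0) + (6, 1). λ = (1 - 0)/(6 - 4) ≡ 1/2 mod 7. 2⁻¹ ≡ 4 (mod 7), so λ ≡ 4.
  x = λ² - 4 - 6 = 16 - 10 ≡ 6; y = λ·(4 - 6) - 0 ≡ 6. → (6, 6)
4P: (6, 6) + (6, 1): same x and y₁ ≡ -y₂, so the sum is the point at infinity.
4P = the point at infinity, so the order is 4.

4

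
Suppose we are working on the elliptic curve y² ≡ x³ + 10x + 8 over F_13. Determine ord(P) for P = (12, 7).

2P: tangent at (12, 7): λ = (3·12² + 10)/(2·7) ≡ 0/1. 1⁻¹ ≡ 1 (mod 13), so λ ≡ 0·1 ≡ 0.
  x = λ² - 12 - 12 = 0 - 24 ≡ 2; y = λ·(12 - 2) - 7 ≡ 6. → (2, 6)
3P: (2, 6) + (12, 7). λ = (7 - 6)/(12 - 2) ≡ 1/10 mod 13. 10⁻¹ ≡ 4 (mod 13) since 10·4 = 40 ≡ 1, so λ ≡ 4.
  x = λ² - 2 - 12 = 16 - 14 ≡ 2; y = λ·(2 - 2) - 6 ≡ 7. → (2, 7)
4P: (2, 7) + (12, 7). λ = (7 - 7)/(12 - 2) ≡ 0/10 mod 13. 10⁻¹ ≡ 4 (mod 13), so λ ≡ 0.
  x = λ² - 2 - 12 = 0 - 14 ≡ 12; y = λ·(2 - 12) - 7 ≡ 6. → (12, 6)
5P: (12, 6) + (12, 7): same x and y₁ ≡ -y₂, so the sum is O.
5P = O, so the order is 5.

5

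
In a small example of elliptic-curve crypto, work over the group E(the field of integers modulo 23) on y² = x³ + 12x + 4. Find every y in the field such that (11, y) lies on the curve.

x³ + 12x + 4 = 1467 ≡ 18 (mod 23).
Square roots of 18 mod 23: 8 and 15 (since 8² = 64 ≡ 18).

8, 15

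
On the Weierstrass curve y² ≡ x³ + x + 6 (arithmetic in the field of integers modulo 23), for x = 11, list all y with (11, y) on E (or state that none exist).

none

x³ + 1x + 6 = 1348 ≡ 14 (mod 23).
14 is a non-residue mod 23; no y exists.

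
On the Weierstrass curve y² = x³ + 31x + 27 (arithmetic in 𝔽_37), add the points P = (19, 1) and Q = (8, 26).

(17, 18)

(19, 1) + (8, 26). λ = (26 - 1)/(8 - 19) ≡ 25/26 mod 37. 26⁻¹ ≡ 10 (mod 37), so λ ≡ 28.
  x = λ² - 19 - 8 = 784 - 27 ≡ 17; y = λ·(19 - 17) - 1 ≡ 18. → (17, 18)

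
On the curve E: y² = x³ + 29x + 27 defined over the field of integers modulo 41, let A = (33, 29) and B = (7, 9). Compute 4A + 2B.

(21, 37)

First 4A:
Double-and-add on 4 = (100)₂. Start with A = (33, 29) for the leading 1-bit.
double: tangent at (33, 29): λ = (3·33² + 29)/(2·29) ≡ 16/17. 17⁻¹ ≡ 29 (mod 41), so λ ≡ 16·29 ≡ 13.
  x = λ² - 33 - 33 = 169 - 66 ≡ 21; y = λ·(33 - 21) - 29 ≡ 4. → (21, 4)
double: tangent at (21, 4): λ = (3·21² + 29)/(2·4) ≡ 40/8. 8⁻¹ ≡ 36 (mod 41), so λ ≡ 40·36 ≡ 5.
  x = λ² - 21 - 21 = 25 - 42 ≡ 24; y = λ·(21 - 24) - 4 ≡ 22. → (24, 22)
4A = (24, 22).
Next 2B:
Repeated addition: build up to 2B.
2B: tangent at (7, 9): λ = (3·7² + 29)/(2·9) ≡ 12/18. 18⁻¹ ≡ 16 (mod 41) since 18·16 = 288 ≡ 1, so λ ≡ 12·16 ≡ 28.
  x = λ² - 7 - 7 = 784 - 14 ≡ 32; y = λ·(7 - 32) - 9 ≡ 29. → (32, 29)
2B = (32, 29).
Finally 4A + 2B:
(24, 22) + (32, 29). λ = (29 - 22)/(32 - 24) ≡ 7/8 mod 41. 8⁻¹ ≡ 36 (mod 41) since 8·36 = 288 ≡ 1, so λ ≡ 6.
  x = λ² - 24 - 32 = 36 - 56 ≡ 21; y = λ·(24 - 21) - 22 ≡ 37. → (21, 37)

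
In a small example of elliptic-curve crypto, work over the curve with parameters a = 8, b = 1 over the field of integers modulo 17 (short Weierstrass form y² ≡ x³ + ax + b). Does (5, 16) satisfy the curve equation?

y² = 16² ≡ 1; x³ + 8x + 1 = 166 ≡ 13 (mod 17). 1 ≠ 13.

no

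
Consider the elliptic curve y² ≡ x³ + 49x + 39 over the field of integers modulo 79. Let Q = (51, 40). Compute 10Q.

(37, 7)

Double-and-add on 10 = (1010)₂. Start with Q = (51, 40) for the leading 1-bit.
double: tangent at (51, 40): λ = (3·51² + 49)/(2·40) ≡ 31/1. 1⁻¹ ≡ 1 (mod 79), so λ ≡ 31·1 ≡ 31.
  x = λ² - 51 - 51 = 961 - 102 ≡ 69; y = λ·(51 - 69) - 40 ≡ 34. → (69, 34)
double: tangent at (69, 34): λ = (3·69² + 49)/(2·34) ≡ 33/68. 68⁻¹ ≡ 43 (mod 79), so λ ≡ 33·43 ≡ 76.
  x = λ² - 69 - 69 = 5776 - 138 ≡ 29; y = λ·(69 - 29) - 34 ≡ 4. → (29, 4)
add Q: (29, 4) + (51, 40). λ = (40 - 4)/(51 - 29) ≡ 36/22 mod 79. 22⁻¹ ≡ 18 (mod 79) since 22·18 = 396 ≡ 1, so λ ≡ 16.
  x = λ² - 29 - 51 = 256 - 80 ≡ 18; y = λ·(29 - 18) - 4 ≡ 14. → (18, 14)
double: tangent at (18, 14): λ = (3·18² + 49)/(2·14) ≡ 73/28. 28⁻¹ ≡ 48 (mod 79), so λ ≡ 73·48 ≡ 28.
  x = λ² - 18 - 18 = 784 - 36 ≡ 37; y = λ·(18 - 37) - 14 ≡ 7. → (37, 7)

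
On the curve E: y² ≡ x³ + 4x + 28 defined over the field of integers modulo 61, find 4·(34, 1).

(57, 3)

Write Q = (34, 1).
Repeated addition: build up to 4Q.
2Q: tangent at (34, 1): λ = (3·34² + 4)/(2·1) ≡ 56/2. 2⁻¹ ≡ 31 (mod 61) since 2·31 = 62 ≡ 1, so λ ≡ 56·31 ≡ 28.
  x = λ² - 34 - 34 = 784 - 68 ≡ 45; y = λ·(34 - 45) - 1 ≡ 57. → (45, 57)
3Q: (45, 57) + (34, 1). λ = (1 - 57)/(34 - 45) ≡ 5/50 mod 61. 50⁻¹ ≡ 11 (mod 61) since 50·11 = 550 ≡ 1, so λ ≡ 55.
  x = λ² - 45 - 34 = 3025 - 79 ≡ 18; y = λ·(45 - 18) - 57 ≡ 25. → (18, 25)
4Q: (18, 25) + (34, 1). λ = (1 - 25)/(34 - 18) ≡ 37/16 mod 61. 16⁻¹ ≡ 42 (mod 61) since 16·42 = 672 ≡ 1, so λ ≡ 29.
  x = λ² - 18 - 34 = 841 - 52 ≡ 57; y = λ·(18 - 57) - 25 ≡ 3. → (57, 3)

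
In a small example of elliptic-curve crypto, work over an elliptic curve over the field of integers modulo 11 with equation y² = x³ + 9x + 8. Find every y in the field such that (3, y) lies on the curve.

x³ + 9x + 8 = 62 ≡ 7 (mod 11).
7 is a non-residue mod 11; no y exists.

none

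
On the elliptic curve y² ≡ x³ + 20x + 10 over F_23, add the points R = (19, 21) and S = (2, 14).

(4, 19)

(19, 21) + (2, 14). λ = (14 - 21)/(2 - 19) ≡ 16/6 mod 23. 6⁻¹ ≡ 4 (mod 23), so λ ≡ 18.
  x = λ² - 19 - 2 = 324 - 21 ≡ 4; y = λ·(19 - 4) - 21 ≡ 19. → (4, 19)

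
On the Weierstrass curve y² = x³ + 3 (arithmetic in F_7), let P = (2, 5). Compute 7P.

(3, 3)

Repeated addition: build up to 7P.
2P: tangent at (2, 5): λ = (3·2² + 0)/(2·5) ≡ 5/3. 3⁻¹ ≡ 5 (mod 7) since 3·5 = 15 ≡ 1, so λ ≡ 5·5 ≡ 4.
  x = λ² - 2 - 2 = 16 - 4 ≡ 5; y = λ·(2 - 5) - 5 ≡ 4. → (5, 4)
3P: (5, 4) + (2, 5). λ = (5 - 4)/(2 - 5) ≡ 1/4 mod 7. 4⁻¹ ≡ 2 (mod 7), so λ ≡ 2.
  x = λ² - 5 - 2 = 4 - 7 ≡ 4; y = λ·(5 - 4) - 4 ≡ 5. → (4, 5)
4P: (4, 5) + (2, 5). λ = (5 - 5)/(2 - 4) ≡ 0/5 mod 7. 5⁻¹ ≡ 3 (mod 7), so λ ≡ 0.
  x = λ² - 4 - 2 = 0 - 6 ≡ 1; y = λ·(4 - 1) - 5 ≡ 2. → (1, 2)
5P: (1, 2) + (2, 5). λ = (5 - 2)/(2 - 1) ≡ 3/1 mod 7. 1⁻¹ ≡ 1 (mod 7), so λ ≡ 3.
  x = λ² - 1 - 2 = 9 - 3 ≡ 6; y = λ·(1 - 6) - 2 ≡ 4. → (6, 4)
6P: (6, 4) + (2, 5). λ = (5 - 4)/(2 - 6) ≡ 1/3 mod 7. 3⁻¹ ≡ 5 (mod 7), so λ ≡ 5.
  x = λ² - 6 - 2 = 25 - 8 ≡ 3; y = λ·(6 - 3) - 4 ≡ 4. → (3, 4)
7P: (3, 4) + (2, 5). λ = (5 - 4)/(2 - 3) ≡ 1/6 mod 7. 6⁻¹ ≡ 6 (mod 7), so λ ≡ 6.
  x = λ² - 3 - 2 = 36 - 5 ≡ 3; y = λ·(3 - 3) - 4 ≡ 3. → (3, 3)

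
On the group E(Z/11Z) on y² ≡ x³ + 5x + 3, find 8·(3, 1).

Write G = (3, 1).
Double-and-add on 8 = (1000)₂. Start with G = (3, 1) for the leading 1-bit.
double: tangent at (3, 1): λ = (3·3² + 5)/(2·1) ≡ 10/2. 2⁻¹ ≡ 6 (mod 11), so λ ≡ 10·6 ≡ 5.
  x = λ² - 3 - 3 = 25 - 6 ≡ 8; y = λ·(3 - 8) - 1 ≡ 7. → (8, 7)
double: tangent at (8, 7): λ = (3·8² + 5)/(2·7) ≡ 10/3. 3⁻¹ ≡ 4 (mod 11), so λ ≡ 10·4 ≡ 7.
  x = λ² - 8 - 8 = 49 - 16 ≡ 0; y = λ·(8 - 0) - 7 ≡ 5. → (0, 5)
double: tangent at (0, 5): λ = (3·0² + 5)/(2·5) ≡ 5/10. 10⁻¹ ≡ 10 (mod 11), so λ ≡ 5·10 ≡ 6.
  x = λ² - 0 - 0 = 36 - 0 ≡ 3; y = λ·(0 - 3) - 5 ≡ 10. → (3, 10)

(3, 10)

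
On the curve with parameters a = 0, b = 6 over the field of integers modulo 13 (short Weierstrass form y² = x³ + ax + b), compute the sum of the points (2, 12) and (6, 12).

(5, 1)

(2, 12) + (6, 12). λ = (12 - 12)/(6 - 2) ≡ 0/4 mod 13. 4⁻¹ ≡ 10 (mod 13) since 4·10 = 40 ≡ 1, so λ ≡ 0.
  x = λ² - 2 - 6 = 0 - 8 ≡ 5; y = λ·(2 - 5) - 12 ≡ 1. → (5, 1)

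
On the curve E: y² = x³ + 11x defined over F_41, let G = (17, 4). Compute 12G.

Repeated addition: build up to 12G.
2G: tangent at (17, 4): λ = (3·17² + 11)/(2·4) ≡ 17/8. 8⁻¹ ≡ 36 (mod 41) since 8·36 = 288 ≡ 1, so λ ≡ 17·36 ≡ 38.
  x = λ² - 17 - 17 = 1444 - 34 ≡ 16; y = λ·(17 - 16) - 4 ≡ 34. → (16, 34)
3G: (16, 34) + (17, 4). λ = (4 - 34)/(17 - 16) ≡ 11/1 mod 41. 1⁻¹ ≡ 1 (mod 41), so λ ≡ 11.
  x = λ² - 16 - 17 = 121 - 33 ≡ 6; y = λ·(16 - 6) - 34 ≡ 35. → (6, 35)
4G: (6, 35) + (17, 4). λ = (4 - 35)/(17 - 6) ≡ 10/11 mod 41. 11⁻¹ ≡ 15 (mod 41), so λ ≡ 27.
  x = λ² - 6 - 17 = 729 - 23 ≡ 9; y = λ·(6 - 9) - 35 ≡ 7. → (9, 7)
5G: (9, 7) + (17, 4). λ = (4 - 7)/(17 - 9) ≡ 38/8 mod 41. 8⁻¹ ≡ 36 (mod 41), so λ ≡ 15.
  x = λ² - 9 - 17 = 225 - 26 ≡ 35; y = λ·(9 - 35) - 7 ≡ 13. → (35, 13)
6G: (35, 13) + (17, 4). λ = (4 - 13)/(17 - 35) ≡ 32/23 mod 41. 23⁻¹ ≡ 25 (mod 41), so λ ≡ 21.
  x = λ² - 35 - 17 = 441 - 52 ≡ 20; y = λ·(35 - 20) - 13 ≡ 15. → (20, 15)
7G: (20, 15) + (17, 4). λ = (4 - 15)/(17 - 20) ≡ 30/38 mod 41. 38⁻¹ ≡ 27 (mod 41) since 38·27 = 1026 ≡ 1, so λ ≡ 31.
  x = λ² - 20 - 17 = 961 - 37 ≡ 22; y = λ·(20 - 22) - 15 ≡ 5. → (22, 5)
8G: (22, 5) + (17, 4). λ = (4 - 5)/(17 - 22) ≡ 40/36 mod 41. 36⁻¹ ≡ 8 (mod 41), so λ ≡ 33.
  x = λ² - 22 - 17 = 1089 - 39 ≡ 25; y = λ·(22 - 25) - 5 ≡ 19. → (25, 19)
9G: (25, 19) + (17, 4). λ = (4 - 19)/(17 - 25) ≡ 26/33 mod 41. 33⁻¹ ≡ 5 (mod 41), so λ ≡ 7.
  x = λ² - 25 - 17 = 49 - 42 ≡ 7; y = λ·(25 - 7) - 19 ≡ 25. → (7, 25)
10G: (7, 25) + (17, 4). λ = (4 - 25)/(17 - 7) ≡ 20/10 mod 41. 10⁻¹ ≡ 37 (mod 41) since 10·37 = 370 ≡ 1, so λ ≡ 2.
  x = λ² - 7 - 17 = 4 - 24 ≡ 21; y = λ·(7 - 21) - 25 ≡ 29. → (21, 29)
11G: (21, 29) + (17, 4). λ = (4 - 29)/(17 - 21) ≡ 16/37 mod 41. 37⁻¹ ≡ 10 (mod 41) since 37·10 = 370 ≡ 1, so λ ≡ 37.
  x = λ² - 21 - 17 = 1369 - 38 ≡ 19; y = λ·(21 - 19) - 29 ≡ 4. → (19, 4)
12G: (19, 4) + (17, 4). λ = (4 - 4)/(17 - 19) ≡ 0/39 mod 41. 39⁻¹ ≡ 20 (mod 41), so λ ≡ 0.
  x = λ² - 19 - 17 = 0 - 36 ≡ 5; y = λ·(19 - 5) - 4 ≡ 37. → (5, 37)

(5, 37)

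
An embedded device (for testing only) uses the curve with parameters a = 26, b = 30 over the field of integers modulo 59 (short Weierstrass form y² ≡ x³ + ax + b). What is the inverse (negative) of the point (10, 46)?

(10, 13)

-(10, 46) = (10, -46 mod 59) = (10, 13).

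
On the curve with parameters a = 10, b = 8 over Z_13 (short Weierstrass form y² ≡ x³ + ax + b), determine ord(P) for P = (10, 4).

10

2P: tangent at (10, 4): λ = (3·10² + 10)/(2·4) ≡ 11/8. 8⁻¹ ≡ 5 (mod 13) since 8·5 = 40 ≡ 1, so λ ≡ 11·5 ≡ 3.
  x = λ² - 10 - 10 = 9 - 20 ≡ 2; y = λ·(10 - 2) - 4 ≡ 7. → (2, 7)
3P: (2, 7) + (10, 4). λ = (4 - 7)/(10 - 2) ≡ 10/8 mod 13. 8⁻¹ ≡ 5 (mod 13), so λ ≡ 11.
  x = λ² - 2 - 10 = 121 - 12 ≡ 5; y = λ·(2 - 5) - 7 ≡ 12. → (5, 12)
4P: (5, 12) + (10, 4). λ = (4 - 12)/(10 - 5) ≡ 5/5 mod 13. 5⁻¹ ≡ 8 (mod 13) since 5·8 = 40 ≡ 1, so λ ≡ 1.
  x = λ² - 5 - 10 = 1 - 15 ≡ 12; y = λ·(5 - 12) - 12 ≡ 7. → (12, 7)
5P: (12, 7) + (10, 4). λ = (4 - 7)/(10 - 12) ≡ 10/11 mod 13. 11⁻¹ ≡ 6 (mod 13), so λ ≡ 8.
  x = λ² - 12 - 10 = 64 - 22 ≡ 3; y = λ·(12 - 3) - 7 ≡ 0. → (3, 0)
6P: (3, 0) + (10, 4). λ = (4 - 0)/(10 - 3) ≡ 4/7 mod 13. 7⁻¹ ≡ 2 (mod 13), so λ ≡ 8.
  x = λ² - 3 - 10 = 64 - 13 ≡ 12; y = λ·(3 - 12) - 0 ≡ 6. → (12, 6)
7P: (12, 6) + (10, 4). λ = (4 - 6)/(10 - 12) ≡ 11/11 mod 13. 11⁻¹ ≡ 6 (mod 13), so λ ≡ 1.
  x = λ² - 12 - 10 = 1 - 22 ≡ 5; y = λ·(12 - 5) - 6 ≡ 1. → (5, 1)
8P: (5, 1) + (10, 4). λ = (4 - 1)/(10 - 5) ≡ 3/5 mod 13. 5⁻¹ ≡ 8 (mod 13), so λ ≡ 11.
  x = λ² - 5 - 10 = 121 - 15 ≡ 2; y = λ·(5 - 2) - 1 ≡ 6. → (2, 6)
9P: (2, 6) + (10, 4). λ = (4 - 6)/(10 - 2) ≡ 11/8 mod 13. 8⁻¹ ≡ 5 (mod 13) since 8·5 = 40 ≡ 1, so λ ≡ 3.
  x = λ² - 2 - 10 = 9 - 12 ≡ 10; y = λ·(2 - 10) - 6 ≡ 9. → (10, 9)
10P: (10, 9) + (10, 4): same x and y₁ ≡ -y₂, so the sum is O.
10P = O, so the order is 10.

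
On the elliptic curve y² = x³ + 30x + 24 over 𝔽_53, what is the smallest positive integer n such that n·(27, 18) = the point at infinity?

9

2P: tangent at (27, 18): λ = (3·27² + 30)/(2·18) ≡ 44/36. 36⁻¹ ≡ 28 (mod 53), so λ ≡ 44·28 ≡ 13.
  x = λ² - 27 - 27 = 169 - 54 ≡ 9; y = λ·(27 - 9) - 18 ≡ 4. → (9, 4)
3P: (9, 4) + (27, 18). λ = (18 - 4)/(27 - 9) ≡ 14/18 mod 53. 18⁻¹ ≡ 3 (mod 53), so λ ≡ 42.
  x = λ² - 9 - 27 = 1764 - 36 ≡ 32; y = λ·(9 - 32) - 4 ≡ 37. → (32, 37)
4P: (32, 37) + (27, 18). λ = (18 - 37)/(27 - 32) ≡ 34/48 mod 53. 48⁻¹ ≡ 21 (mod 53) since 48·21 = 1008 ≡ 1, so λ ≡ 25.
  x = λ² - 32 - 27 = 625 - 59 ≡ 36; y = λ·(32 - 36) - 37 ≡ 22. → (36, 22)
5P: (36, 22) + (27, 18). λ = (18 - 22)/(27 - 36) ≡ 49/44 mod 53. 44⁻¹ ≡ 47 (mod 53), so λ ≡ 24.
  x = λ² - 36 - 27 = 576 - 63 ≡ 36; y = λ·(36 - 36) - 22 ≡ 31. → (36, 31)
6P: (36, 31) + (27, 18). λ = (18 - 31)/(27 - 36) ≡ 40/44 mod 53. 44⁻¹ ≡ 47 (mod 53), so λ ≡ 25.
  x = λ² - 36 - 27 = 625 - 63 ≡ 32; y = λ·(36 - 32) - 31 ≡ 16. → (32, 16)
7P: (32, 16) + (27, 18). λ = (18 - 16)/(27 - 32) ≡ 2/48 mod 53. 48⁻¹ ≡ 21 (mod 53), so λ ≡ 42.
  x = λ² - 32 - 27 = 1764 - 59 ≡ 9; y = λ·(32 - 9) - 16 ≡ 49. → (9, 49)
8P: (9, 49) + (27, 18). λ = (18 - 49)/(27 - 9) ≡ 22/18 mod 53. 18⁻¹ ≡ 3 (mod 53), so λ ≡ 13.
  x = λ² - 9 - 27 = 169 - 36 ≡ 27; y = λ·(9 - 27) - 49 ≡ 35. → (27, 35)
9P: (27, 35) + (27, 18): same x and y₁ ≡ -y₂, so the sum is the point at infinity.
9P = the point at infinity, so the order is 9.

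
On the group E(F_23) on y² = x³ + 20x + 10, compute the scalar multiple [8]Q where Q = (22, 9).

(2, 14)

Repeated addition: build up to 8Q.
2Q: tangent at (22, 9): λ = (3·22² + 20)/(2·9) ≡ 0/18. 18⁻¹ ≡ 9 (mod 23), so λ ≡ 0·9 ≡ 0.
  x = λ² - 22 - 22 = 0 - 44 ≡ 2; y = λ·(22 - 2) - 9 ≡ 14. → (2, 14)
3Q: (2, 14) + (22, 9). λ = (9 - 14)/(22 - 2) ≡ 18/20 mod 23. 20⁻¹ ≡ 15 (mod 23), so λ ≡ 17.
  x = λ² - 2 - 22 = 289 - 24 ≡ 12; y = λ·(2 - 12) - 14 ≡ 0. → (12, 0)
4Q: (12, 0) + (22, 9). λ = (9 - 0)/(22 - 12) ≡ 9/10 mod 23. 10⁻¹ ≡ 7 (mod 23), so λ ≡ 17.
  x = λ² - 12 - 22 = 289 - 34 ≡ 2; y = λ·(12 - 2) - 0 ≡ 9. → (2, 9)
5Q: (2, 9) + (22, 9). λ = (9 - 9)/(22 - 2) ≡ 0/20 mod 23. 20⁻¹ ≡ 15 (mod 23), so λ ≡ 0.
  x = λ² - 2 - 22 = 0 - 24 ≡ 22; y = λ·(2 - 22) - 9 ≡ 14. → (22, 14)
6Q: (22, 14) + (22, 9): same x and y₁ ≡ -y₂, so the sum is O.
7Q: O + (22, 9) = (22, 9) (identity).
8Q: tangent at (22, 9): λ = (3·22² + 20)/(2·9) ≡ 0/18. 18⁻¹ ≡ 9 (mod 23) since 18·9 = 162 ≡ 1, so λ ≡ 0·9 ≡ 0.
  x = λ² - 22 - 22 = 0 - 44 ≡ 2; y = λ·(22 - 2) - 9 ≡ 14. → (2, 14)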